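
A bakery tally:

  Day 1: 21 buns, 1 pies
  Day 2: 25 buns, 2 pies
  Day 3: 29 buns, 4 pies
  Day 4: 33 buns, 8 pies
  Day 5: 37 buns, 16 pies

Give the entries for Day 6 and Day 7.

Buns goes 21, 25, 29, 33, 37 → 41 → 45 (+4 each step).
Pies — ×2 each step: 1, 2, 4, 8, 16 → 32 → 64.
Putting the parts together: 41 buns, 32 pies and then 45 buns, 64 pies.

41 buns, 32 pies; 45 buns, 64 pies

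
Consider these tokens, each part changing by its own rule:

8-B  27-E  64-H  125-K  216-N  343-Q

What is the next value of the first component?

First component: 8, 27, 64, 125, 216, 343 → 512 (perfect cubes: 2³, 3³, 4³, …).

512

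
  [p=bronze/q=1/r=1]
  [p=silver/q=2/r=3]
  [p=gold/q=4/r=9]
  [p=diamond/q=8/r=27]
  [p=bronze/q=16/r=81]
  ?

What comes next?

P: repeats bronze → silver → gold → diamond; bronze, silver, gold, diamond, bronze → silver.
Q: 1, 2, 4, 8, 16 → 32 (×2 each step).
R goes 1, 3, 9, 27, 81 → 243 (×3 each step).
So the next tuple is [p=silver/q=32/r=243].

[p=silver/q=32/r=243]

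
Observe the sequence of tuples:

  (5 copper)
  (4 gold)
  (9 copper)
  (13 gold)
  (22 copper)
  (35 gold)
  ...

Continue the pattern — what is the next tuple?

(57 copper)

First part: each term is the sum of the two before it, so 5, 4, 9, 13, 22, 35 → 57.
Metal: alternates copper ↔ gold; copper, gold, copper, gold, copper, gold → copper.
Putting it together: (57 copper).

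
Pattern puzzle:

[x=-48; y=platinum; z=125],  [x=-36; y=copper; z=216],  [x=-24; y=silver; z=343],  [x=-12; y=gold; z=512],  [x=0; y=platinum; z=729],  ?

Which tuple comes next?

X: -48, -36, -24, -12, 0 → 12 (+12 each step).
Y: platinum, copper, silver, gold, platinum → copper (repeats platinum → copper → silver → gold).
Z: perfect cubes: 5³, 6³, 7³, …; 125, 216, 343, 512, 729 → 1000.
Combining the parts gives [x=12; y=copper; z=1000].

[x=12; y=copper; z=1000]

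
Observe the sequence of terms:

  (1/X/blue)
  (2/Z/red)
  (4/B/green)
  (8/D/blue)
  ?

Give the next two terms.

First coordinate: ×2 each step; 1, 2, 4, 8 → 16 → 32.
Letter — letters move forward 2 places in the alphabet, wrapping Z→A: X, Z, B, D → F → H.
Colour — repeats blue → red → green: blue, red, green, blue → red → green.
Putting the parts together: (16/F/red) and then (32/H/green).

(16/F/red), (32/H/green)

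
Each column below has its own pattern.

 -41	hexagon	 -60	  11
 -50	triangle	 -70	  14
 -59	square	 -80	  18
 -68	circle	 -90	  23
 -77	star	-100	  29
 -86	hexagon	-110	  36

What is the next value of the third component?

-120

First component goes -41, -50, -59, -68, -77, -86 → -95 (−9 each step).
For the shape, repeats hexagon → triangle → square → circle → star: hexagon, triangle, square, circle, star, hexagon → triangle.
Third component: −10 each step, so -60, -70, -80, -90, -100, -110 → -120.
Fourth component — differences are 3, 4, 5, … (increasing by 1 each time): 11, 14, 18, 23, 29, 36 → 44.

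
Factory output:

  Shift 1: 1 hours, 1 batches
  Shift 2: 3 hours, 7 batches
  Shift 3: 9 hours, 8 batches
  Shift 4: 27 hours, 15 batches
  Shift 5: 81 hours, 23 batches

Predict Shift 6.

For the hours, ×3 each step: 1, 3, 9, 27, 81 → 243.
Batches — each term is the sum of the two before it: 1, 7, 8, 15, 23 → 38.
So the next row is 243 hours, 38 batches.

243 hours, 38 batches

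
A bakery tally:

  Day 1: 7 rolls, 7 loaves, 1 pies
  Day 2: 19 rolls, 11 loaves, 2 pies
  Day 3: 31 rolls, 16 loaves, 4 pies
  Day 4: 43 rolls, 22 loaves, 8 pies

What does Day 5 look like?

55 rolls, 29 loaves, 16 pies

Rolls: +12 each step; 7, 19, 31, 43 → 55.
For the loaves, differences are 4, 5, 6, … (increasing by 1 each time): 7, 11, 16, 22 → 29.
Pies: ×2 each step, so 1, 2, 4, 8 → 16.
Combining the parts gives 55 rolls, 29 loaves, 16 pies.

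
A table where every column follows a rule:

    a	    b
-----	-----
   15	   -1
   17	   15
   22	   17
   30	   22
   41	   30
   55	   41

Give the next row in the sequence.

Column a: differences are 2, 5, 8, … (increasing by 3 each time); 15, 17, 22, 30, 41, 55 → 72.
Column b: always the previous value of the column a, so -1, 15, 17, 22, 30, 41 → 55.
Putting it together: 72  55.

72  55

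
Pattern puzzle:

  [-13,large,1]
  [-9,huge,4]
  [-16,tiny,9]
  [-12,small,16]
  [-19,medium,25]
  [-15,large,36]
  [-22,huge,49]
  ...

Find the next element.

[-18,tiny,64]

For the first value, alternating steps +4, −7, +4, −7, …: -13, -9, -16, -12, -19, -15, -22 → -18.
Size: repeats large → huge → tiny → small → medium, so large, huge, tiny, small, medium, large, huge → tiny.
Third value goes 1, 4, 9, 16, 25, 36, 49 → 64 (perfect squares: 1², 2², 3², …).
So the next element is [-18,tiny,64].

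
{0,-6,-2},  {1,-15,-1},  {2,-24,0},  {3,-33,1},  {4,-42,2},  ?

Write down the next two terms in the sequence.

{5,-51,3}, {6,-60,4}

For the first coordinate, +1 each step: 0, 1, 2, 3, 4 → 5 → 6.
Second coordinate — −9 each step: -6, -15, -24, -33, -42 → -51 → -60.
Third coordinate: always 2 less than the first coordinate, so -2, -1, 0, 1, 2 → 3 → 4.
So the next two terms are {5,-51,3} and {6,-60,4}.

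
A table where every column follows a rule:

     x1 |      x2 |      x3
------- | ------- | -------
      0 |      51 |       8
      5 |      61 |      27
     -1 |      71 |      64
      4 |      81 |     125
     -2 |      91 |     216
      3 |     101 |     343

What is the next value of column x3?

512

Column x3: perfect cubes: 2³, 3³, 4³, …, so 8, 27, 64, 125, 216, 343 → 512.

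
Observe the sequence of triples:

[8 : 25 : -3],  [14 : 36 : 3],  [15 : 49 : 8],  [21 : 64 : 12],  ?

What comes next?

[22 : 81 : 15]

First component goes 8, 14, 15, 21 → 22 (alternating steps +6, +1, +6, +1, …).
Second component: perfect squares: 5², 6², 7², …, so 25, 36, 49, 64 → 81.
Third component — differences are 6, 5, 4, … (decreasing by 1 each time): -3, 3, 8, 12 → 15.
So the next triple is [22 : 81 : 15].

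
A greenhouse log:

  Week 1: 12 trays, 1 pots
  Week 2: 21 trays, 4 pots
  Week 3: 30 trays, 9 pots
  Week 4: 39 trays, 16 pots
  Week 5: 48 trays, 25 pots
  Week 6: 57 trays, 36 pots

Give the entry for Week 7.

Trays: +9 each step, so 12, 21, 30, 39, 48, 57 → 66.
For the pots, perfect squares: 1², 2², 3², …: 1, 4, 9, 16, 25, 36 → 49.
Putting it together: 66 trays, 49 pots.

66 trays, 49 pots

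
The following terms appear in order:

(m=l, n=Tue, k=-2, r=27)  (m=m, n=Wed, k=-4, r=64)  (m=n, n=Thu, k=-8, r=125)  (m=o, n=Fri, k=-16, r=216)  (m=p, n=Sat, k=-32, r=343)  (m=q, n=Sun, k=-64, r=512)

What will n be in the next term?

Mon

N: Tue, Wed, Thu, Fri, Sat, Sun → Mon (runs through the weekdays Mon→Sun).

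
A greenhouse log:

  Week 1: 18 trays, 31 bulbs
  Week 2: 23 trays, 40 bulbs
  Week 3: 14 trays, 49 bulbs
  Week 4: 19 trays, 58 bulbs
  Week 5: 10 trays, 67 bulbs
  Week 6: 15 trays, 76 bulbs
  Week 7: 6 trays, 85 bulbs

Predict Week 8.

11 trays, 94 bulbs

Trays: 18, 23, 14, 19, 10, 15, 6 → 11 (alternating steps +5, −9, +5, −9, …).
For the bulbs, +9 each step: 31, 40, 49, 58, 67, 76, 85 → 94.
So the next row is 11 trays, 94 bulbs.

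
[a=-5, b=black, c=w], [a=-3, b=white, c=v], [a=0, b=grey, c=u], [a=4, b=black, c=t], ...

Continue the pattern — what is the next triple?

[a=9, b=white, c=s]

A: -5, -3, 0, 4 → 9 (differences are 2, 3, 4, … (increasing by 1 each time)).
B: repeats black → white → grey, so black, white, grey, black → white.
C: w, v, u, t → s (letters move back 1 place in the alphabet).
So the next triple is [a=9, b=white, c=s].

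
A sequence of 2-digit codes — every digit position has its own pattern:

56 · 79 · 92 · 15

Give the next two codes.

38, 51

First digit goes 5, 7, 9, 1 → 3 → 5 (+2 each step, mod 10).
Second digit: +3 each step, mod 10, so 6, 9, 2, 5 → 8 → 1.
So the next two codes are 38 and 51.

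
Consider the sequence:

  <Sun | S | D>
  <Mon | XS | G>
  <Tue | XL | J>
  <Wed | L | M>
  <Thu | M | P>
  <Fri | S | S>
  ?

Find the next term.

For the day, runs through the weekdays Mon→Sun: Sun, Mon, Tue, Wed, Thu, Fri → Sat.
Size — repeats S → XS → XL → L → M: S, XS, XL, L, M, S → XS.
For the letter, letters move forward 3 places in the alphabet: D, G, J, M, P, S → V.
Putting it together: <Sat | XS | V>.

<Sat | XS | V>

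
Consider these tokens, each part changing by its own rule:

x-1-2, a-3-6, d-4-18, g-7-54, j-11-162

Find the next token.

Letter: x, a, d, g, j → m (letters move forward 3 places in the alphabet, wrapping Z→A).
Second component: 1, 3, 4, 7, 11 → 18 (each term is the sum of the two before it).
For the third component, ×3 each step: 2, 6, 18, 54, 162 → 486.
Combining the parts gives m-18-486.

m-18-486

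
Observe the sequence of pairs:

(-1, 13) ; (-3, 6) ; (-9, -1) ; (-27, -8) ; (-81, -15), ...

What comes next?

First slot: -1, -3, -9, -27, -81 → -243 (×3 each step).
Second slot: 13, 6, -1, -8, -15 → -22 (−7 each step).
So the next pair is (-243, -22).

(-243, -22)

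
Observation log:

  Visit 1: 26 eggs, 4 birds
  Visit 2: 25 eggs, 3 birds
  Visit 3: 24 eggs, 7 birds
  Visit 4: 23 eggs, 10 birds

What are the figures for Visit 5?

22 eggs, 17 birds

Eggs: 26, 25, 24, 23 → 22 (−1 each step).
Birds goes 4, 3, 7, 10 → 17 (each term is the sum of the two before it).
Putting it together: 22 eggs, 17 birds.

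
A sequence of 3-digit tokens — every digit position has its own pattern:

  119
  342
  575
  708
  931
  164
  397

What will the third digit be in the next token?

0

First digit: 1, 3, 5, 7, 9, 1, 3 → 5 (+2 each step, mod 10).
Second digit: +3 each step, mod 10; 1, 4, 7, 0, 3, 6, 9 → 2.
Third digit goes 9, 2, 5, 8, 1, 4, 7 → 0 (+3 each step, mod 10).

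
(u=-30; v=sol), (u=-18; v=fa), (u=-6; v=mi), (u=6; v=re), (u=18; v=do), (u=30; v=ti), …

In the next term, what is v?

la

V — runs backward through the solfège scale do→ti: sol, fa, mi, re, do, ti → la.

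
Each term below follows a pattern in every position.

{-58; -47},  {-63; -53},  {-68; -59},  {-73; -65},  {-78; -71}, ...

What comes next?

{-83; -77}

First component: -58, -63, -68, -73, -78 → -83 (−5 each step).
Second component — −6 each step: -47, -53, -59, -65, -71 → -77.
So the next term is {-83; -77}.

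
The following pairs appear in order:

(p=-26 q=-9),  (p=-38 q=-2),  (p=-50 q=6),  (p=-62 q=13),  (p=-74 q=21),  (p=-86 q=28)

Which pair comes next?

P goes -26, -38, -50, -62, -74, -86 → -98 (−12 each step).
Q: alternating steps +7, +8, +7, +8, …, so -9, -2, 6, 13, 21, 28 → 36.
So the next pair is (p=-98 q=36).

(p=-98 q=36)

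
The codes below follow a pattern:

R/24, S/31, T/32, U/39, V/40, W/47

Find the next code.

X/48

Letter goes R, S, T, U, V, W → X (letters move forward 1 place in the alphabet).
Second component: alternating steps +7, +1, +7, +1, …; 24, 31, 32, 39, 40, 47 → 48.
Putting it together: X/48.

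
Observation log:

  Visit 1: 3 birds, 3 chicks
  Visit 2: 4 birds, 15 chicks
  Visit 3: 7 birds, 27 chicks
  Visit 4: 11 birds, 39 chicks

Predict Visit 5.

For the birds, each term is the sum of the two before it: 3, 4, 7, 11 → 18.
Chicks — +12 each step: 3, 15, 27, 39 → 51.
Putting it together: 18 birds, 51 chicks.

18 birds, 51 chicks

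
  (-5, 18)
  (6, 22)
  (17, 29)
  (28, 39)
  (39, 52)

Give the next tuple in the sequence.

For the first component, +11 each step: -5, 6, 17, 28, 39 → 50.
Second component: differences are 4, 7, 10, … (increasing by 3 each time); 18, 22, 29, 39, 52 → 68.
Combining the parts gives (50, 68).

(50, 68)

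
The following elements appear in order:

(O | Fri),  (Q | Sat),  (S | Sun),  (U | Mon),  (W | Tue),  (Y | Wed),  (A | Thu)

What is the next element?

Letter goes O, Q, S, U, W, Y, A → C (letters move forward 2 places in the alphabet, wrapping Z→A).
For the day, runs through the weekdays Mon→Sun: Fri, Sat, Sun, Mon, Tue, Wed, Thu → Fri.
So the next element is (C | Fri).

(C | Fri)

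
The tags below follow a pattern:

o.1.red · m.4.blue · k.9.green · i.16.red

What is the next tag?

g.25.blue

Letter: o, m, k, i → g (letters move back 2 places in the alphabet).
Second component: perfect squares: 1², 2², 3², …; 1, 4, 9, 16 → 25.
Colour: red, blue, green, red → blue (repeats red → blue → green).
Putting it together: g.25.blue.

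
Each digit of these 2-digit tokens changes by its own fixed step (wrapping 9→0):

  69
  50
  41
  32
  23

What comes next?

14

First digit: −1 each step, mod 10; 6, 5, 4, 3, 2 → 1.
Second digit goes 9, 0, 1, 2, 3 → 4 (+1 each step, mod 10).
Putting it together: 14.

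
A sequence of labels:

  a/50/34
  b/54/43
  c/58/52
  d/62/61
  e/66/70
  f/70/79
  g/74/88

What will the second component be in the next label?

Second component: +4 each step, so 50, 54, 58, 62, 66, 70, 74 → 78.

78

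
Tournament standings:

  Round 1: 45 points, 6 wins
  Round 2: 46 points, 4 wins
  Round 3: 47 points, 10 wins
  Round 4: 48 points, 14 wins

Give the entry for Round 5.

49 points, 24 wins

Points: +1 each step; 45, 46, 47, 48 → 49.
For the wins, each term is the sum of the two before it: 6, 4, 10, 14 → 24.
So the next record is 49 points, 24 wins.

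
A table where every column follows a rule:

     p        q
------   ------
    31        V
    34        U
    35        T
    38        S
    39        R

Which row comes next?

42  Q

Column p: alternating steps +3, +1, +3, +1, …, so 31, 34, 35, 38, 39 → 42.
Column q: letters move back 1 place in the alphabet, so V, U, T, S, R → Q.
So the next row is 42  Q.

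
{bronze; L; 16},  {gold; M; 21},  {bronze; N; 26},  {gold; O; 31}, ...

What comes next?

{bronze; P; 36}

Rank: alternates bronze ↔ gold, so bronze, gold, bronze, gold → bronze.
Letter: letters move forward 1 place in the alphabet; L, M, N, O → P.
Third component — +5 each step: 16, 21, 26, 31 → 36.
So the next element is {bronze; P; 36}.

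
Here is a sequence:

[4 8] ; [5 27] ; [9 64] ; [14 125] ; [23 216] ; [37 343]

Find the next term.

First component: 4, 5, 9, 14, 23, 37 → 60 (each term is the sum of the two before it).
For the second component, perfect cubes: 2³, 3³, 4³, …: 8, 27, 64, 125, 216, 343 → 512.
Combining the parts gives [60 512].

[60 512]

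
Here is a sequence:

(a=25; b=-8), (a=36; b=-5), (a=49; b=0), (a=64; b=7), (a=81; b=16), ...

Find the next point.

A — perfect squares: 5², 6², 7², …: 25, 36, 49, 64, 81 → 100.
B: differences are 3, 5, 7, … (increasing by 2 each time); -8, -5, 0, 7, 16 → 27.
So the next point is (a=100; b=27).

(a=100; b=27)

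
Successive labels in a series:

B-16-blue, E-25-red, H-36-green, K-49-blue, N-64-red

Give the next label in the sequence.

Q-81-green

Letter goes B, E, H, K, N → Q (letters move forward 3 places in the alphabet).
Second component: perfect squares: 4², 5², 6², …, so 16, 25, 36, 49, 64 → 81.
Colour: repeats blue → red → green; blue, red, green, blue, red → green.
Putting it together: Q-81-green.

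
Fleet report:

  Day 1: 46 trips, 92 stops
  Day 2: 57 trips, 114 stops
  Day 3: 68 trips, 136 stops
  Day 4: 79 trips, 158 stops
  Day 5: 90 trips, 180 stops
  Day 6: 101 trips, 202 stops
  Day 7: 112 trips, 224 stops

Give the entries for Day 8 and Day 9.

Trips goes 46, 57, 68, 79, 90, 101, 112 → 123 → 134 (+11 each step).
Stops: 92, 114, 136, 158, 180, 202, 224 → 246 → 268 (always 2 × the trips).
Putting the parts together: 123 trips, 246 stops and then 134 trips, 268 stops.

123 trips, 246 stops; 134 trips, 268 stops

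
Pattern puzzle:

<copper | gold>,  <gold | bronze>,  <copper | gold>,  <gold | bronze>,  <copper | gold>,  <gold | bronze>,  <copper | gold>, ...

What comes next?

<gold | bronze>

Metal goes copper, gold, copper, gold, copper, gold, copper → gold (alternates copper ↔ gold).
For the rank, alternates gold ↔ bronze: gold, bronze, gold, bronze, gold, bronze, gold → bronze.
Combining the parts gives <gold | bronze>.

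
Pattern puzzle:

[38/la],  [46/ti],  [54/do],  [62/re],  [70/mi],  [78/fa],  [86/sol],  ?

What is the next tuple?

First component goes 38, 46, 54, 62, 70, 78, 86 → 94 (+8 each step).
Note: runs through the solfège scale do→ti; la, ti, do, re, mi, fa, sol → la.
Combining the parts gives [94/la].

[94/la]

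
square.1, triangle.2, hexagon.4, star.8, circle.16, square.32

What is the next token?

triangle.64

Shape: square, triangle, hexagon, star, circle, square → triangle (repeats square → triangle → hexagon → star → circle).
For the second component, ×2 each step: 1, 2, 4, 8, 16, 32 → 64.
So the next token is triangle.64.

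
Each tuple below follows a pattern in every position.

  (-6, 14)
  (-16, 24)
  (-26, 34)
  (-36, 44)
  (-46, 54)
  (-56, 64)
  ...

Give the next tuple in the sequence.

(-66, 74)

First component: -6, -16, -26, -36, -46, -56 → -66 (−10 each step).
Second component: together with the first component always sums to 8; 14, 24, 34, 44, 54, 64 → 74.
Putting it together: (-66, 74).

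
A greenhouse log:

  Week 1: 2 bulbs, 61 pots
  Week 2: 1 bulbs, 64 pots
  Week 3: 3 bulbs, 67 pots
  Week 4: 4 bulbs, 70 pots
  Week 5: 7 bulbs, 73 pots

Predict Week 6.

11 bulbs, 76 pots

Bulbs: each term is the sum of the two before it, so 2, 1, 3, 4, 7 → 11.
For the pots, +3 each step: 61, 64, 67, 70, 73 → 76.
Putting it together: 11 bulbs, 76 pots.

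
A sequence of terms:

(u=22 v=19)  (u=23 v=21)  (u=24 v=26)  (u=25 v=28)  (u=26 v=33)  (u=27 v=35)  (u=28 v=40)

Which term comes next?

(u=29 v=42)

U — +1 each step: 22, 23, 24, 25, 26, 27, 28 → 29.
V: alternating steps +2, +5, +2, +5, …; 19, 21, 26, 28, 33, 35, 40 → 42.
So the next term is (u=29 v=42).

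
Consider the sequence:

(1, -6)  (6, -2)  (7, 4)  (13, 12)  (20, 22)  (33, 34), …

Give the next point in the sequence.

For the first value, each term is the sum of the two before it: 1, 6, 7, 13, 20, 33 → 53.
Second value: differences are 4, 6, 8, … (increasing by 2 each time); -6, -2, 4, 12, 22, 34 → 48.
Combining the parts gives (53, 48).

(53, 48)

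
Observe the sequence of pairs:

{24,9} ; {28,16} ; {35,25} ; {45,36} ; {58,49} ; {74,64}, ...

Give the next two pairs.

First slot: 24, 28, 35, 45, 58, 74 → 93 → 115 (differences are 4, 7, 10, … (increasing by 3 each time)).
For the second slot, perfect squares: 3², 4², 5², …: 9, 16, 25, 36, 49, 64 → 81 → 100.
So the next two pairs are {93,81} and {115,100}.

{93,81}, {115,100}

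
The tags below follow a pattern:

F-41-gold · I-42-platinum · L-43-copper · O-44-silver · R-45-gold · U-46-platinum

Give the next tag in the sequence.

For the letter, letters move forward 3 places in the alphabet: F, I, L, O, R, U → X.
Second component: +1 each step, so 41, 42, 43, 44, 45, 46 → 47.
For the metal, repeats gold → platinum → copper → silver: gold, platinum, copper, silver, gold, platinum → copper.
Combining the parts gives X-47-copper.

X-47-copper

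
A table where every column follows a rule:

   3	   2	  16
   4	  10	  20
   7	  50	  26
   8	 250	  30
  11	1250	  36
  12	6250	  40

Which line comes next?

For the first component, alternating steps +1, +3, +1, +3, …: 3, 4, 7, 8, 11, 12 → 15.
Second component: ×5 each step; 2, 10, 50, 250, 1250, 6250 → 31250.
Third component: 16, 20, 26, 30, 36, 40 → 46 (alternating steps +4, +6, +4, +6, …).
So the next line is 15  31250  46.

15  31250  46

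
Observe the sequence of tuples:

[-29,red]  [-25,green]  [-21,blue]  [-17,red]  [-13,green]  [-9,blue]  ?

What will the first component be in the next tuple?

-5

First component — +4 each step: -29, -25, -21, -17, -13, -9 → -5.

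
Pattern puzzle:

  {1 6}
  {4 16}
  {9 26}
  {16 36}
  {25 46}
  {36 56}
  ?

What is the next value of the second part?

Second part: 6, 16, 26, 36, 46, 56 → 66 (+10 each step).

66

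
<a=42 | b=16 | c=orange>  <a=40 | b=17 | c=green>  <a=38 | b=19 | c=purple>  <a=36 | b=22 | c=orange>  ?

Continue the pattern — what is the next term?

<a=34 | b=26 | c=green>

A: −2 each step; 42, 40, 38, 36 → 34.
B goes 16, 17, 19, 22 → 26 (differences are 1, 2, 3, … (increasing by 1 each time)).
For the c, repeats orange → green → purple: orange, green, purple, orange → green.
Putting it together: <a=34 | b=26 | c=green>.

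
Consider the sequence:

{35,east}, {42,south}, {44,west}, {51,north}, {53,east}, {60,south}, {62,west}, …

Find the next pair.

{69,north}

First component — alternating steps +7, +2, +7, +2, …: 35, 42, 44, 51, 53, 60, 62 → 69.
Direction: repeats east → south → west → north; east, south, west, north, east, south, west → north.
Combining the parts gives {69,north}.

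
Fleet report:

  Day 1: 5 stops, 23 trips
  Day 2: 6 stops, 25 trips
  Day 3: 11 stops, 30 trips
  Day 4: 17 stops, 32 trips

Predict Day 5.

28 stops, 37 trips

Stops: each term is the sum of the two before it; 5, 6, 11, 17 → 28.
Trips: alternating steps +2, +5, +2, +5, …, so 23, 25, 30, 32 → 37.
Combining the parts gives 28 stops, 37 trips.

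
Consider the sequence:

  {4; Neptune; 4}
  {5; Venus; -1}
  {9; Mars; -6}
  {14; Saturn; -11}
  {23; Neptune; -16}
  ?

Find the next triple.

{37; Venus; -21}

First component goes 4, 5, 9, 14, 23 → 37 (each term is the sum of the two before it).
Planet: repeats Neptune → Venus → Mars → Saturn, so Neptune, Venus, Mars, Saturn, Neptune → Venus.
Third component goes 4, -1, -6, -11, -16 → -21 (−5 each step).
So the next triple is {37; Venus; -21}.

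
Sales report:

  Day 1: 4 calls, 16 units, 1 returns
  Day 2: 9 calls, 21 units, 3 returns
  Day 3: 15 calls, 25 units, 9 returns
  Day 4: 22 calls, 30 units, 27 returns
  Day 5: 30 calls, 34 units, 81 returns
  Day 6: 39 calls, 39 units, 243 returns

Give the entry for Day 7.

49 calls, 43 units, 729 returns

Calls: differences are 5, 6, 7, … (increasing by 1 each time); 4, 9, 15, 22, 30, 39 → 49.
Units: alternating steps +5, +4, +5, +4, …, so 16, 21, 25, 30, 34, 39 → 43.
Returns — ×3 each step: 1, 3, 9, 27, 81, 243 → 729.
So the next record is 49 calls, 43 units, 729 returns.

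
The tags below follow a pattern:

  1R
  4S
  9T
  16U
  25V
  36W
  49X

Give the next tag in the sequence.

First component: perfect squares: 1², 2², 3², …; 1, 4, 9, 16, 25, 36, 49 → 64.
For the letter, letters move forward 1 place in the alphabet: R, S, T, U, V, W, X → Y.
Putting it together: 64Y.

64Y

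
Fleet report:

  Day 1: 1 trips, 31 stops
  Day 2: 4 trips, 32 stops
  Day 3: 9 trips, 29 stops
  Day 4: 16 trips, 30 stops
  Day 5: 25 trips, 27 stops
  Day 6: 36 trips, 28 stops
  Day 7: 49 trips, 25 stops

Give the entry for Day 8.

64 trips, 26 stops

For the trips, perfect squares: 1², 2², 3², …: 1, 4, 9, 16, 25, 36, 49 → 64.
Stops: 31, 32, 29, 30, 27, 28, 25 → 26 (alternating steps +1, −3, +1, −3, …).
Putting it together: 64 trips, 26 stops.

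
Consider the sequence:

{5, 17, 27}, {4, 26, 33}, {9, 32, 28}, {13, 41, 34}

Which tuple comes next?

{22, 47, 29}

First coordinate: 5, 4, 9, 13 → 22 (each term is the sum of the two before it).
Second coordinate: alternating steps +9, +6, +9, +6, …; 17, 26, 32, 41 → 47.
Third coordinate — alternating steps +6, −5, +6, −5, …: 27, 33, 28, 34 → 29.
Combining the parts gives {22, 47, 29}.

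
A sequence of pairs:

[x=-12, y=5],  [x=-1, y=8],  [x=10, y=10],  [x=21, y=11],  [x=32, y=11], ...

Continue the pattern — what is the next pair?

[x=43, y=10]

X — +11 each step: -12, -1, 10, 21, 32 → 43.
Y goes 5, 8, 10, 11, 11 → 10 (differences are 3, 2, 1, … (decreasing by 1 each time)).
Putting it together: [x=43, y=10].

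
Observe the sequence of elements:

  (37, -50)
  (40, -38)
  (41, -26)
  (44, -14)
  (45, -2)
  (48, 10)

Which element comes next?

(49, 22)

First component: alternating steps +3, +1, +3, +1, …; 37, 40, 41, 44, 45, 48 → 49.
Second component: +12 each step, so -50, -38, -26, -14, -2, 10 → 22.
Putting it together: (49, 22).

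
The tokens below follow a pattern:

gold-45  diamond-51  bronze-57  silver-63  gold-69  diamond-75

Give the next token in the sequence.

Rank goes gold, diamond, bronze, silver, gold, diamond → bronze (repeats gold → diamond → bronze → silver).
For the second component, +6 each step: 45, 51, 57, 63, 69, 75 → 81.
Combining the parts gives bronze-81.

bronze-81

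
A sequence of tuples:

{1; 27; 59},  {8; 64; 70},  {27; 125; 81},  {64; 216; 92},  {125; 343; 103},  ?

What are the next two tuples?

{216; 512; 114}, {343; 729; 125}

For the first value, perfect cubes: 1³, 2³, 3³, …: 1, 8, 27, 64, 125 → 216 → 343.
Second value: perfect cubes: 3³, 4³, 5³, …, so 27, 64, 125, 216, 343 → 512 → 729.
Third value: 59, 70, 81, 92, 103 → 114 → 125 (+11 each step).
Putting the parts together: {216; 512; 114} and then {343; 729; 125}.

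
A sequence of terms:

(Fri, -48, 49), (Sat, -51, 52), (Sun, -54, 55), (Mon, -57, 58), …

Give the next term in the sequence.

(Tue, -60, 61)

Day goes Fri, Sat, Sun, Mon → Tue (runs through the weekdays Mon→Sun).
For the second slot, −3 each step: -48, -51, -54, -57 → -60.
Third slot — +3 each step: 49, 52, 55, 58 → 61.
So the next term is (Tue, -60, 61).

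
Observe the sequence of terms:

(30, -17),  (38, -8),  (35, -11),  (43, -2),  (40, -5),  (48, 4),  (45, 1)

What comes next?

(53, 10)

First component: alternating steps +8, −3, +8, −3, …, so 30, 38, 35, 43, 40, 48, 45 → 53.
Second component: alternating steps +9, −3, +9, −3, …, so -17, -8, -11, -2, -5, 4, 1 → 10.
Combining the parts gives (53, 10).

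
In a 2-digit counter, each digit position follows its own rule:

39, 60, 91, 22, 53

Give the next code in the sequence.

First digit — +3 each step, mod 10: 3, 6, 9, 2, 5 → 8.
Second digit: +1 each step, mod 10; 9, 0, 1, 2, 3 → 4.
Combining the parts gives 84.

84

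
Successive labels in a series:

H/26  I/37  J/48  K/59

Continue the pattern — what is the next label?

Letter goes H, I, J, K → L (letters move forward 1 place in the alphabet).
For the second component, +11 each step: 26, 37, 48, 59 → 70.
Putting it together: L/70.

L/70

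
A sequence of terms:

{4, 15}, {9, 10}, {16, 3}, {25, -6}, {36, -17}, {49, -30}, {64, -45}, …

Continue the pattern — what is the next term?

First entry: 4, 9, 16, 25, 36, 49, 64 → 81 (perfect squares: 2², 3², 4², …).
Second entry: together with the first entry always sums to 19; 15, 10, 3, -6, -17, -30, -45 → -62.
Combining the parts gives {81, -62}.

{81, -62}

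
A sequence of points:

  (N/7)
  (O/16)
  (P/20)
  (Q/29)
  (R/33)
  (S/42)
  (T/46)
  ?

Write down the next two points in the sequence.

Letter — letters move forward 1 place in the alphabet: N, O, P, Q, R, S, T → U → V.
For the second part, alternating steps +9, +4, +9, +4, …: 7, 16, 20, 29, 33, 42, 46 → 55 → 59.
Putting the parts together: (U/55) and then (V/59).

(U/55), (V/59)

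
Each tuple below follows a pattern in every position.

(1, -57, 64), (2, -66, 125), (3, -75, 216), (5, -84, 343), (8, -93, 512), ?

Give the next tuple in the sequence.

(13, -102, 729)

First part: each term is the sum of the two before it, so 1, 2, 3, 5, 8 → 13.
Second part: −9 each step, so -57, -66, -75, -84, -93 → -102.
Third part: perfect cubes: 4³, 5³, 6³, …; 64, 125, 216, 343, 512 → 729.
Combining the parts gives (13, -102, 729).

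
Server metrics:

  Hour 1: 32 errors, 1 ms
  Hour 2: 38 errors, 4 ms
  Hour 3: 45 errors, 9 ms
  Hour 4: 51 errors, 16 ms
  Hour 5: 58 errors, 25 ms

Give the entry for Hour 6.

64 errors, 36 ms

Errors: 32, 38, 45, 51, 58 → 64 (alternating steps +6, +7, +6, +7, …).
Ms: perfect squares: 1², 2², 3², …, so 1, 4, 9, 16, 25 → 36.
So the next line is 64 errors, 36 ms.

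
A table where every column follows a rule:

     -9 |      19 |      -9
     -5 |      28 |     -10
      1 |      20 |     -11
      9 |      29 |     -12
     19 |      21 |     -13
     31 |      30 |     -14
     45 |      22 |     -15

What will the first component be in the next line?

61

First component — differences are 4, 6, 8, … (increasing by 2 each time): -9, -5, 1, 9, 19, 31, 45 → 61.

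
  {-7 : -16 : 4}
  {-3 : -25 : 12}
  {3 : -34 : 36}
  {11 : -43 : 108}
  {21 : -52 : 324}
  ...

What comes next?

{33 : -61 : 972}

For the first slot, differences are 4, 6, 8, … (increasing by 2 each time): -7, -3, 3, 11, 21 → 33.
Second slot: -16, -25, -34, -43, -52 → -61 (−9 each step).
Third slot: 4, 12, 36, 108, 324 → 972 (×3 each step).
Putting it together: {33 : -61 : 972}.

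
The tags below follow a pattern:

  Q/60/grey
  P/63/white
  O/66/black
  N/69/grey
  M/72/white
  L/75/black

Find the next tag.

K/78/grey

Letter: Q, P, O, N, M, L → K (letters move back 1 place in the alphabet).
Second component: +3 each step; 60, 63, 66, 69, 72, 75 → 78.
Shade — repeats grey → white → black: grey, white, black, grey, white, black → grey.
So the next tag is K/78/grey.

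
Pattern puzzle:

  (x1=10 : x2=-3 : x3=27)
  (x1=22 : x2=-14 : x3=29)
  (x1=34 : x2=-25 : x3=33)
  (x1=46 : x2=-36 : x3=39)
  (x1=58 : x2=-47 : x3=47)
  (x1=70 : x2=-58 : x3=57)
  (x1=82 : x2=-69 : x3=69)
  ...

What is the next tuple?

X1 goes 10, 22, 34, 46, 58, 70, 82 → 94 (+12 each step).
X2 goes -3, -14, -25, -36, -47, -58, -69 → -80 (−11 each step).
For the x3, differences are 2, 4, 6, … (increasing by 2 each time): 27, 29, 33, 39, 47, 57, 69 → 83.
Combining the parts gives (x1=94 : x2=-80 : x3=83).

(x1=94 : x2=-80 : x3=83)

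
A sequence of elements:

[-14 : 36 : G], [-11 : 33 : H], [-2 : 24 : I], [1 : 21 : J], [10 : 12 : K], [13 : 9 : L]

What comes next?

First slot goes -14, -11, -2, 1, 10, 13 → 22 (alternating steps +3, +9, +3, +9, …).
Second slot goes 36, 33, 24, 21, 12, 9 → 0 (together with the first slot always sums to 22).
Letter: letters move forward 1 place in the alphabet; G, H, I, J, K, L → M.
So the next element is [22 : 0 : M].

[22 : 0 : M]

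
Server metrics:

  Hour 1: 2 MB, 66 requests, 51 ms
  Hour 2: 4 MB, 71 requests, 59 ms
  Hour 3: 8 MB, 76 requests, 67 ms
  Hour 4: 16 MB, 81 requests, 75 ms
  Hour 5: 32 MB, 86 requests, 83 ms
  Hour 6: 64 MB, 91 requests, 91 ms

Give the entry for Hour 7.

128 MB, 96 requests, 99 ms

For the MB, ×2 each step: 2, 4, 8, 16, 32, 64 → 128.
Requests: +5 each step; 66, 71, 76, 81, 86, 91 → 96.
Ms: +8 each step, so 51, 59, 67, 75, 83, 91 → 99.
Combining the parts gives 128 MB, 96 requests, 99 ms.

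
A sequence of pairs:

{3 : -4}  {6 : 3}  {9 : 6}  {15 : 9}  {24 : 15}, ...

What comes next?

First slot goes 3, 6, 9, 15, 24 → 39 (each term is the sum of the two before it).
For the second slot, always the previous value of the first slot: -4, 3, 6, 9, 15 → 24.
Putting it together: {39 : 24}.

{39 : 24}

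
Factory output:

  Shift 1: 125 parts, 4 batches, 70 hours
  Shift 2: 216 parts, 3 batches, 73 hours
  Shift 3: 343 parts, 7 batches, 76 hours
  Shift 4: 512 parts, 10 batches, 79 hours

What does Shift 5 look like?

729 parts, 17 batches, 82 hours

Parts: perfect cubes: 5³, 6³, 7³, …, so 125, 216, 343, 512 → 729.
Batches goes 4, 3, 7, 10 → 17 (each term is the sum of the two before it).
For the hours, +3 each step: 70, 73, 76, 79 → 82.
Putting it together: 729 parts, 17 batches, 82 hours.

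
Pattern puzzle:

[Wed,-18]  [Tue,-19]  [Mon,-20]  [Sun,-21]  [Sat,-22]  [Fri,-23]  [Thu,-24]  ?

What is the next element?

Day — runs backward through the weekdays Mon→Sun: Wed, Tue, Mon, Sun, Sat, Fri, Thu → Wed.
Second component: -18, -19, -20, -21, -22, -23, -24 → -25 (−1 each step).
So the next element is [Wed,-25].

[Wed,-25]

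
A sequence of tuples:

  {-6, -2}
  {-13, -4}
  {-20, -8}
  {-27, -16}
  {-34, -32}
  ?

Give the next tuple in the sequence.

First part: −7 each step; -6, -13, -20, -27, -34 → -41.
Second part — ×2 each step: -2, -4, -8, -16, -32 → -64.
Combining the parts gives {-41, -64}.

{-41, -64}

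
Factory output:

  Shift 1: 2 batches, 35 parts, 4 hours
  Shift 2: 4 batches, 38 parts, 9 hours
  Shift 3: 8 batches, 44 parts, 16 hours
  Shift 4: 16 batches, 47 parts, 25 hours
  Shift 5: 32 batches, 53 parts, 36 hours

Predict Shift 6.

64 batches, 56 parts, 49 hours

For the batches, ×2 each step: 2, 4, 8, 16, 32 → 64.
Parts — alternating steps +3, +6, +3, +6, …: 35, 38, 44, 47, 53 → 56.
Hours: perfect squares: 2², 3², 4², …; 4, 9, 16, 25, 36 → 49.
So the next line is 64 batches, 56 parts, 49 hours.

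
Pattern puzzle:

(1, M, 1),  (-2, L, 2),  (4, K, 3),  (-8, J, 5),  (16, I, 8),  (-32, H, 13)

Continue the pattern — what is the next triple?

First component: ×(-2) each step, so 1, -2, 4, -8, 16, -32 → 64.
Letter: M, L, K, J, I, H → G (letters move back 1 place in the alphabet).
Third component: each term is the sum of the two before it, so 1, 2, 3, 5, 8, 13 → 21.
Putting it together: (64, G, 21).

(64, G, 21)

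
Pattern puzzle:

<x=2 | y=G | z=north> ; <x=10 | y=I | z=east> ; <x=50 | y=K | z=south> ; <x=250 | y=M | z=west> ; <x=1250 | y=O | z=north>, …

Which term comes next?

<x=6250 | y=Q | z=east>

X: ×5 each step; 2, 10, 50, 250, 1250 → 6250.
Y: letters move forward 2 places in the alphabet; G, I, K, M, O → Q.
For the z, repeats north → east → south → west: north, east, south, west, north → east.
So the next term is <x=6250 | y=Q | z=east>.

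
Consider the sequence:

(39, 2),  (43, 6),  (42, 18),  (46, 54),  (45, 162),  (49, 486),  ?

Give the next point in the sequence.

(48, 1458)

First coordinate: 39, 43, 42, 46, 45, 49 → 48 (alternating steps +4, −1, +4, −1, …).
For the second coordinate, ×3 each step: 2, 6, 18, 54, 162, 486 → 1458.
Combining the parts gives (48, 1458).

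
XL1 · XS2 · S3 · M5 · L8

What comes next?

XL13

Size goes XL, XS, S, M, L → XL (runs through clothing sizes XS→XL).
Second component: 1, 2, 3, 5, 8 → 13 (each term is the sum of the two before it).
So the next token is XL13.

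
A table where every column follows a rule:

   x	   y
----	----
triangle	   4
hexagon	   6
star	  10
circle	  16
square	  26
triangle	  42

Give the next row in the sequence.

hexagon  68

Column x: triangle, hexagon, star, circle, square, triangle → hexagon (repeats triangle → hexagon → star → circle → square).
For the column y, each term is the sum of the two before it: 4, 6, 10, 16, 26, 42 → 68.
Combining the parts gives hexagon  68.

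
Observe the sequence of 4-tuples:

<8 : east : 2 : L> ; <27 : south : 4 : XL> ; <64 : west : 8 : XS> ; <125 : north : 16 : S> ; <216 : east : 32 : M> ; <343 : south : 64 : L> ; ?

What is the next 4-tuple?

<512 : west : 128 : XL>

First component: 8, 27, 64, 125, 216, 343 → 512 (perfect cubes: 2³, 3³, 4³, …).
Direction: east, south, west, north, east, south → west (repeats east → south → west → north).
Third component: 2, 4, 8, 16, 32, 64 → 128 (×2 each step).
Size goes L, XL, XS, S, M, L → XL (repeats L → XL → XS → S → M).
Putting it together: <512 : west : 128 : XL>.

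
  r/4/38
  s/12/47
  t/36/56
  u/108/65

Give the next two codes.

Letter: r, s, t, u → v → w (letters move forward 1 place in the alphabet).
For the second component, ×3 each step: 4, 12, 36, 108 → 324 → 972.
Third component goes 38, 47, 56, 65 → 74 → 83 (+9 each step).
Putting the parts together: v/324/74 and then w/972/83.

v/324/74, w/972/83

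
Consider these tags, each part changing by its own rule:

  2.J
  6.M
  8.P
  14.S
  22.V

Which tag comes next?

First component goes 2, 6, 8, 14, 22 → 36 (each term is the sum of the two before it).
For the letter, letters move forward 3 places in the alphabet: J, M, P, S, V → Y.
Putting it together: 36.Y.

36.Y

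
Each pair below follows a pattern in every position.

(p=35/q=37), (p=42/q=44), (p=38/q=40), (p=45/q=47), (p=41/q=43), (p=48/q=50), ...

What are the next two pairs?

(p=44/q=46), (p=51/q=53)

P — alternating steps +7, −4, +7, −4, …: 35, 42, 38, 45, 41, 48 → 44 → 51.
Q: always 2 more than the p; 37, 44, 40, 47, 43, 50 → 46 → 53.
So the next two pairs are (p=44/q=46) and (p=51/q=53).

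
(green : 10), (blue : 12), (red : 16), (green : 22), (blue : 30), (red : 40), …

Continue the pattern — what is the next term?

(green : 52)

For the colour, repeats green → blue → red: green, blue, red, green, blue, red → green.
Second component goes 10, 12, 16, 22, 30, 40 → 52 (differences are 2, 4, 6, … (increasing by 2 each time)).
So the next term is (green : 52).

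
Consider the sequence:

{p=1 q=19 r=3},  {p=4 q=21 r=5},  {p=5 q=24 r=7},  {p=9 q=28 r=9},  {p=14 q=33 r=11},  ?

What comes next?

For the p, each term is the sum of the two before it: 1, 4, 5, 9, 14 → 23.
For the q, differences are 2, 3, 4, … (increasing by 1 each time): 19, 21, 24, 28, 33 → 39.
R: 3, 5, 7, 9, 11 → 13 (+2 each step).
Combining the parts gives {p=23 q=39 r=13}.

{p=23 q=39 r=13}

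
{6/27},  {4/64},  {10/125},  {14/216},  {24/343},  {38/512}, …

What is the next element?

First entry — each term is the sum of the two before it: 6, 4, 10, 14, 24, 38 → 62.
Second entry — perfect cubes: 3³, 4³, 5³, …: 27, 64, 125, 216, 343, 512 → 729.
Combining the parts gives {62/729}.

{62/729}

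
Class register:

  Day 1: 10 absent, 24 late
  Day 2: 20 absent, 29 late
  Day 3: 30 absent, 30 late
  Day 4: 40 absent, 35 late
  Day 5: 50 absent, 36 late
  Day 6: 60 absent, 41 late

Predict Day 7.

70 absent, 42 late

Absent: +10 each step; 10, 20, 30, 40, 50, 60 → 70.
For the late, alternating steps +5, +1, +5, +1, …: 24, 29, 30, 35, 36, 41 → 42.
Combining the parts gives 70 absent, 42 late.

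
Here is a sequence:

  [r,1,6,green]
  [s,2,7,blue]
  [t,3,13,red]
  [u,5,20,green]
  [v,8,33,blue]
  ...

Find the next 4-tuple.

[w,13,53,red]

Letter goes r, s, t, u, v → w (letters move forward 1 place in the alphabet).
Second coordinate: each term is the sum of the two before it; 1, 2, 3, 5, 8 → 13.
For the third coordinate, each term is the sum of the two before it: 6, 7, 13, 20, 33 → 53.
Colour — repeats green → blue → red: green, blue, red, green, blue → red.
Putting it together: [w,13,53,red].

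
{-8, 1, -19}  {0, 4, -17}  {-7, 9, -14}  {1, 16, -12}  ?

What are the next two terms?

{-6, 25, -9}, {2, 36, -7}

First entry: alternating steps +8, −7, +8, −7, …; -8, 0, -7, 1 → -6 → 2.
For the second entry, perfect squares: 1², 2², 3², …: 1, 4, 9, 16 → 25 → 36.
Third entry: alternating steps +2, +3, +2, +3, …, so -19, -17, -14, -12 → -9 → -7.
Putting the parts together: {-6, 25, -9} and then {2, 36, -7}.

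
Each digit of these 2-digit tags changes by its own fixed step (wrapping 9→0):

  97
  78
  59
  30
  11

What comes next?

First digit — −2 each step, mod 10: 9, 7, 5, 3, 1 → 9.
Second digit: +1 each step, mod 10; 7, 8, 9, 0, 1 → 2.
Putting it together: 92.

92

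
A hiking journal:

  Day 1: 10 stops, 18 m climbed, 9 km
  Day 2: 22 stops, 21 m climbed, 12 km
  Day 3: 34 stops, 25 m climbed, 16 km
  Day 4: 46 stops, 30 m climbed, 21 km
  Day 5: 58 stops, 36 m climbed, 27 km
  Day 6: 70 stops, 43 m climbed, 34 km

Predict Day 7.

82 stops, 51 m climbed, 42 km

For the stops, +12 each step: 10, 22, 34, 46, 58, 70 → 82.
M climbed: differences are 3, 4, 5, … (increasing by 1 each time), so 18, 21, 25, 30, 36, 43 → 51.
Km: 9, 12, 16, 21, 27, 34 → 42 (always 9 less than the m climbed).
Putting it together: 82 stops, 51 m climbed, 42 km.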